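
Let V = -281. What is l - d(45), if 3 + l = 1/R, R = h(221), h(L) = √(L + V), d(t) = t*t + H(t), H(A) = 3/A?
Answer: -30421/15 - I*√15/30 ≈ -2028.1 - 0.1291*I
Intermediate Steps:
d(t) = t² + 3/t (d(t) = t*t + 3/t = t² + 3/t)
h(L) = √(-281 + L) (h(L) = √(L - 281) = √(-281 + L))
R = 2*I*√15 (R = √(-281 + 221) = √(-60) = 2*I*√15 ≈ 7.746*I)
l = -3 - I*√15/30 (l = -3 + 1/(2*I*√15) = -3 - I*√15/30 ≈ -3.0 - 0.1291*I)
l - d(45) = (-3 - I*√15/30) - (3 + 45³)/45 = (-3 - I*√15/30) - (3 + 91125)/45 = (-3 - I*√15/30) - 91128/45 = (-3 - I*√15/30) - 1*30376/15 = (-3 - I*√15/30) - 30376/15 = -30421/15 - I*√15/30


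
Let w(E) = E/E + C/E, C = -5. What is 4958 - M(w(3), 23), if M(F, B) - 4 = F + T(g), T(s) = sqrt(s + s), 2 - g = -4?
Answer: 14864/3 - 2*sqrt(3) ≈ 4951.2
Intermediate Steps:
g = 6 (g = 2 - 1*(-4) = 2 + 4 = 6)
T(s) = sqrt(2)*sqrt(s) (T(s) = sqrt(2*s) = sqrt(2)*sqrt(s))
w(E) = 1 - 5/E (w(E) = E/E - 5/E = 1 - 5/E)
M(F, B) = 4 + F + 2*sqrt(3) (M(F, B) = 4 + (F + sqrt(2)*sqrt(6)) = 4 + (F + 2*sqrt(3)) = 4 + F + 2*sqrt(3))
4958 - M(w(3), 23) = 4958 - (4 + (-5 + 3)/3 + 2*sqrt(3)) = 4958 - (4 + (1/3)*(-2) + 2*sqrt(3)) = 4958 - (4 - 2/3 + 2*sqrt(3)) = 4958 - (10/3 + 2*sqrt(3)) = 4958 + (-10/3 - 2*sqrt(3)) = 14864/3 - 2*sqrt(3)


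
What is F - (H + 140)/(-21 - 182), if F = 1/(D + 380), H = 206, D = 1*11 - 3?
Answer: 134451/78764 ≈ 1.7070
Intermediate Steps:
D = 8 (D = 11 - 3 = 8)
F = 1/388 (F = 1/(8 + 380) = 1/388 ≈ 0.0025773)
F - (H + 140)/(-21 - 182) = 1/388 - (206 + 140)/(-21 - 182) = 1/388 - 346/(-203) = 1/388 - 346*(-1)/203 = 1/388 - 1*(-346/203) = 1/388 + 346/203 = 134451/78764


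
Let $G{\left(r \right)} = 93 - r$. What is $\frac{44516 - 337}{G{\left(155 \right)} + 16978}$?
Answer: $\frac{44179}{16916} \approx 2.6117$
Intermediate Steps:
$\frac{44516 - 337}{G{\left(155 \right)} + 16978} = \frac{44516 - 337}{\left(93 - 155\right) + 16978} = \frac{44179}{\left(93 - 155\right) + 16978} = \frac{44179}{-62 + 16978} = \frac{44179}{16916}$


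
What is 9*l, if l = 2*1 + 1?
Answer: 27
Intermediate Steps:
l = 3 (l = 2 + 1 = 3)
9*l = 9*3 = 27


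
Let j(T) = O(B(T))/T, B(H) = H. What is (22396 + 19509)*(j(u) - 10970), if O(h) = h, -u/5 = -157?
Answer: -459655945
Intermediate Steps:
u = 785 (u = -5*(-157) = 785)
j(T) = 1 (j(T) = T/T = 1)
(22396 + 19509)*(j(u) - 10970) = (22396 + 19509)*(1 - 10970) = 41905*(-10969) = -459655945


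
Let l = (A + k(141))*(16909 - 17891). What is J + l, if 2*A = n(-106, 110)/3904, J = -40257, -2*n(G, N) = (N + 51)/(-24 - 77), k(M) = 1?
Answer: -32521484363/788608 ≈ -41239.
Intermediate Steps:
n(G, N) = 51/202 + N/202 (n(G, N) = -(N + 51)/(2*(-24 - 77)) = -(51 + N)/(2*(-101)) = -(51 + N)*(-1)/(2*101) = -(-51/101 - N/101)/2 = 51/202 + N/202)
A = 161/1577216 (A = ((51/202 + (1/202)*110)/3904)/2 = ((51/202 + 55/101)*(1/3904))/2 = ((161/202)*(1/3904))/2 = (1/2)*(161/788608) = 161/1577216 ≈ 0.00010208)
l = -774492107/788608 (l = (161/1577216 + 1)*(16909 - 17891) = (1577377/1577216)*(-982) = -774492107/788608 ≈ -982.10)
J + l = -40257 - 774492107/788608 = -32521484363/788608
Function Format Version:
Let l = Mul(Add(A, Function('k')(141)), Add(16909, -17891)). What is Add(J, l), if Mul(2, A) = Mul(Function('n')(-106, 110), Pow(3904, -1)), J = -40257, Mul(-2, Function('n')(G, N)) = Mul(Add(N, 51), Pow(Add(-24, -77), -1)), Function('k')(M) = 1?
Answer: Rational(-32521484363, 788608) ≈ -41239.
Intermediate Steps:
Function('n')(G, N) = Add(Rational(51, 202), Mul(Rational(1, 202), N)) (Function('n')(G, N) = Mul(Rational(-1, 2), Mul(Add(N, 51), Pow(Add(-24, -77), -1))) = Mul(Rational(-1, 2), Mul(Add(51, N), Pow(-101, -1))) = Mul(Rational(-1, 2), Mul(Add(51, N), Rational(-1, 101))) = Mul(Rational(-1, 2), Add(Rational(-51, 101), Mul(Rational(-1, 101), N))) = Add(Rational(51, 202), Mul(Rational(1, 202), N)))
A = Rational(161, 1577216) (A = Mul(Rational(1, 2), Mul(Add(Rational(51, 202), Mul(Rational(1, 202), 110)), Pow(3904, -1))) = Mul(Rational(1, 2), Mul(Add(Rational(51, 202), Rational(55, 101)), Rational(1, 3904))) = Mul(Rational(1, 2), Mul(Rational(161, 202), Rational(1, 3904))) = Mul(Rational(1, 2), Rational(161, 788608)) = Rational(161, 1577216) ≈ 0.00010208)
l = Rational(-774492107, 788608) (l = Mul(Add(Rational(161, 1577216), 1), Add(16909, -17891)) = Mul(Rational(1577377, 1577216), -982) = Rational(-774492107, 788608) ≈ -982.10)
Add(J, l) = Add(-40257, Rational(-774492107, 788608)) = Rational(-32521484363, 788608)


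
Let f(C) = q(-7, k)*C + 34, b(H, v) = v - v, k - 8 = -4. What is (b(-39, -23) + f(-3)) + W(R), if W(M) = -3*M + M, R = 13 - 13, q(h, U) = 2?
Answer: 28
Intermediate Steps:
k = 4 (k = 8 - 4 = 4)
R = 0
b(H, v) = 0
f(C) = 34 + 2*C (f(C) = 2*C + 34 = 34 + 2*C)
W(M) = -2*M
(b(-39, -23) + f(-3)) + W(R) = (0 + (34 + 2*(-3))) - 2*0 = (0 + (34 - 6)) + 0 = (0 + 28) + 0 = 28 + 0 = 28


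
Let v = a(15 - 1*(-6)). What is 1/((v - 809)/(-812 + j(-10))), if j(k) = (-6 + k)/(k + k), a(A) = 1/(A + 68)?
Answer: 15041/15000 ≈ 1.0027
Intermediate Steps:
a(A) = 1/(68 + A)
v = 1/89 (v = 1/(68 + (15 - 1*(-6))) = 1/(68 + (15 + 6)) = 1/(68 + 21) = 1/89 ≈ 0.011236)
j(k) = (-6 + k)/(2*k) (j(k) = (-6 + k)/((2*k)) = (-6 + k)*(1/(2*k)) = (-6 + k)/(2*k))
1/((v - 809)/(-812 + j(-10))) = 1/((1/89 - 809)/(-812 + (½)*(-6 - 10)/(-10))) = 1/(-72000/(89*(-812 + (½)*(-⅒)*(-16)))) = 1/(-72000/(89*(-812 + ⅘))) = 1/(-72000/(89*(-4056/5))) = 1/(-72000/89*(-5/4056)) = 1/(15000/15041) = 15041/15000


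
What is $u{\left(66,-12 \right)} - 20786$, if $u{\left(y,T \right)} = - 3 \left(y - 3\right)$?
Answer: $-20975$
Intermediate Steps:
$u{\left(y,T \right)} = 9 - 3 y$ ($u{\left(y,T \right)} = - 3 \left(-3 + y\right) = 9 - 3 y$)
$u{\left(66,-12 \right)} - 20786 = \left(9 - 198\right) - 20786 = -189 - 20786 = -20975$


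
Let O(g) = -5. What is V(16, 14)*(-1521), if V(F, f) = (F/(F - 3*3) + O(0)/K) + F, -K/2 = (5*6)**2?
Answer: -7788703/280 ≈ -27817.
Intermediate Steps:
K = -1800 (K = -2*(5*6)**2 = -2*30**2 = -2*900 = -1800)
V(F, f) = 1/360 + F + F/(-9 + F) (V(F, f) = (F/(F - 3*3) - 5/(-1800)) + F = (F/(F - 9) - 5*(-1/1800)) + F = (F/(-9 + F) + 1/360) + F = (1/360 + F/(-9 + F)) + F = 1/360 + F + F/(-9 + F))
V(16, 14)*(-1521) = ((-9 - 2879*16 + 360*16**2)/(360*(-9 + 16)))*(-1521) = ((1/360)*(-9 - 46064 + 360*256)/7)*(-1521) = ((1/360)*(1/7)*(-9 - 46064 + 92160))*(-1521) = ((1/360)*(1/7)*46087)*(-1521) = (46087/2520)*(-1521) = -7788703/280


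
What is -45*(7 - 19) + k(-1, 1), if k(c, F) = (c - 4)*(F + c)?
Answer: 540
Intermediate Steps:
k(c, F) = (-4 + c)*(F + c)
-45*(7 - 19) + k(-1, 1) = -45*(7 - 19) + ((-1)² - 4*1 - 4*(-1) + 1*(-1)) = -45*(-12) + (1 - 4 + 4 - 1) = 540 + 0 = 540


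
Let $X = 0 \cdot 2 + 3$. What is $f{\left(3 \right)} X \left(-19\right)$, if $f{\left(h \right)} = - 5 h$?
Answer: $855$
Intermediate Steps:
$X = 3$ ($X = 0 + 3 = 3$)
$f{\left(3 \right)} X \left(-19\right) = \left(-5\right) 3 \cdot 3 \left(-19\right) = \left(-15\right) 3 \left(-19\right) = \left(-45\right) \left(-19\right) = 855$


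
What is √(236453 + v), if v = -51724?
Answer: √184729 ≈ 429.80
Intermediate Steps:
√(236453 + v) = √(236453 - 51724) = √184729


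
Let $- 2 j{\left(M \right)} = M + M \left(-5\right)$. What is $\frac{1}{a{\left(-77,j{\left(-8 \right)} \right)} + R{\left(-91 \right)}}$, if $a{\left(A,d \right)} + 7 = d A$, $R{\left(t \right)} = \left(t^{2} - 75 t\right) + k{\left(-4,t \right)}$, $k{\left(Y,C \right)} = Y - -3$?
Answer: $\frac{1}{16330} \approx 6.1237 \cdot 10^{-5}$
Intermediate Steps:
$k{\left(Y,C \right)} = 3 + Y$ ($k{\left(Y,C \right)} = Y + 3 = 3 + Y$)
$j{\left(M \right)} = 2 M$ ($j{\left(M \right)} = - \frac{M + M \left(-5\right)}{2} = - \frac{M - 5 M}{2} = - \frac{\left(-4\right) M}{2} = 2 M$)
$R{\left(t \right)} = -1 + t^{2} - 75 t$ ($R{\left(t \right)} = \left(t^{2} - 75 t\right) + \left(3 - 4\right) = \left(t^{2} - 75 t\right) - 1 = -1 + t^{2} - 75 t$)
$a{\left(A,d \right)} = -7 + A d$ ($a{\left(A,d \right)} = -7 + d A = -7 + A d$)
$\frac{1}{a{\left(-77,j{\left(-8 \right)} \right)} + R{\left(-91 \right)}} = \frac{1}{\left(-7 - 77 \cdot 2 \left(-8\right)\right) - \left(-6824 - 8281\right)} = \frac{1}{\left(-7 - -1232\right) + \left(-1 + 8281 + 6825\right)} = \frac{1}{\left(-7 + 1232\right) + 15105} = \frac{1}{1225 + 15105} = \frac{1}{16330}$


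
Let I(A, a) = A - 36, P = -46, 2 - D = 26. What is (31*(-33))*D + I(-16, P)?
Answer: 24500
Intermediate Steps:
D = -24 (D = 2 - 1*26 = 2 - 26 = -24)
I(A, a) = -36 + A
(31*(-33))*D + I(-16, P) = (31*(-33))*(-24) + (-36 - 16) = -1023*(-24) - 52 = 24552 - 52 = 24500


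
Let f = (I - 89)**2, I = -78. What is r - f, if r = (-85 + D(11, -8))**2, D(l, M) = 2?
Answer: -21000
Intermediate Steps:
r = 6889 (r = (-85 + 2)**2 = (-83)**2 = 6889)
f = 27889 (f = (-78 - 89)**2 = (-167)**2 = 27889)
r - f = 6889 - 1*27889 = 6889 - 27889 = -21000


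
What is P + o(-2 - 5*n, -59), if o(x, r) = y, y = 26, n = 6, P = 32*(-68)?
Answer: -2150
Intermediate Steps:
P = -2176
o(x, r) = 26
P + o(-2 - 5*n, -59) = -2176 + 26 = -2150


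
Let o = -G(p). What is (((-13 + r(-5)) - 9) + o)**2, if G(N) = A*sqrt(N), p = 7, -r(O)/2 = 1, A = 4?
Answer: 688 + 192*sqrt(7) ≈ 1196.0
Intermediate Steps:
r(O) = -2 (r(O) = -2*1 = -2)
G(N) = 4*sqrt(N)
o = -4*sqrt(7) ≈ -10.583
(((-13 + r(-5)) - 9) + o)**2 = (((-13 - 2) - 9) - 4*sqrt(7))**2 = ((-15 - 9) - 4*sqrt(7))**2 = (-24 - 4*sqrt(7))**2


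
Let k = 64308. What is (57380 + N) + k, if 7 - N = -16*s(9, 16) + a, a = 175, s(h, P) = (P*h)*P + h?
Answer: 158528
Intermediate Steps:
s(h, P) = h + h*P² (s(h, P) = h*P² + h = h + h*P²)
N = 36840 (N = 7 - (-144*(1 + 16²) + 175) = 7 - (-144*(1 + 256) + 175) = 7 - (-144*257 + 175) = 7 - (-16*2313 + 175) = 7 - (-37008 + 175) = 7 - 1*(-36833) = 7 + 36833 = 36840)
(57380 + N) + k = (57380 + 36840) + 64308 = 94220 + 64308 = 158528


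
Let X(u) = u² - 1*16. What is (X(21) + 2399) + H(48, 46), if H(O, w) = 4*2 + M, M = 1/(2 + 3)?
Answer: 14161/5 ≈ 2832.2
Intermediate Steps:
M = ⅕ (M = 1/5 = ⅕ ≈ 0.20000)
X(u) = -16 + u² (X(u) = u² - 16 = -16 + u²)
H(O, w) = 41/5 (H(O, w) = 4*2 + ⅕ = 8 + ⅕ = 41/5)
(X(21) + 2399) + H(48, 46) = ((-16 + 21²) + 2399) + 41/5 = ((-16 + 441) + 2399) + 41/5 = (425 + 2399) + 41/5 = 2824 + 41/5 = 14161/5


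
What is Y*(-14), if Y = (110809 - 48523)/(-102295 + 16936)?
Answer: 290668/28453 ≈ 10.216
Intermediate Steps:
Y = -20762/28453 (Y = 62286/(-85359) = 62286*(-1/85359) = -20762/28453 ≈ -0.72969)
Y*(-14) = -20762/28453*(-14) = 290668/28453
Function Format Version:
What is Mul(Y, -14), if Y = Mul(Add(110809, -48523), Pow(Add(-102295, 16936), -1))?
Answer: Rational(290668, 28453) ≈ 10.216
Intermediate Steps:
Y = Rational(-20762, 28453) (Y = Mul(62286, Pow(-85359, -1)) = Mul(62286, Rational(-1, 85359)) = Rational(-20762, 28453) ≈ -0.72969)
Mul(Y, -14) = Mul(Rational(-20762, 28453), -14) = Rational(290668, 28453)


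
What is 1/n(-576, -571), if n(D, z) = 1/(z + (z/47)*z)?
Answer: 299204/47 ≈ 6366.0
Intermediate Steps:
n(D, z) = 1/(z + z²/47) (n(D, z) = 1/(z + (z*(1/47))*z) = 1/(z + (z/47)*z) = 1/(z + z²/47))
1/n(-576, -571) = 1/(47/(-571*(47 - 571))) = 1/(47*(-1/571)/(-524)) = 1/(47*(-1/571)*(-1/524)) = 1/(47/299204) = 299204/47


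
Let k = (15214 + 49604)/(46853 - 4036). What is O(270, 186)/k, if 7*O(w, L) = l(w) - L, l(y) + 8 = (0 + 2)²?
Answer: -4067615/226863 ≈ -17.930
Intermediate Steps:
l(y) = -4 (l(y) = -8 + (0 + 2)² = -8 + 2² = -8 + 4 = -4)
O(w, L) = -4/7 - L/7 (O(w, L) = (-4 - L)/7 = -4/7 - L/7)
k = 64818/42817 ≈ 1.5138
O(270, 186)/k = (-4/7 - ⅐*186)/(64818/42817) = (-4/7 - 186/7)*(42817/64818) = -190/7*42817/64818 = -4067615/226863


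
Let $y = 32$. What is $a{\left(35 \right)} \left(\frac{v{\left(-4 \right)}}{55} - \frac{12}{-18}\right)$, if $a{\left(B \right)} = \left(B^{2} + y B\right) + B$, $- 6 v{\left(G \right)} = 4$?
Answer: $\frac{17136}{11} \approx 1557.8$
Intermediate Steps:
$v{\left(G \right)} = - \frac{2}{3}$ ($v{\left(G \right)} = \left(- \frac{1}{6}\right) 4 = - \frac{2}{3}$)
$a{\left(B \right)} = B^{2} + 33 B$ ($a{\left(B \right)} = \left(B^{2} + 32 B\right) + B = B^{2} + 33 B$)
$a{\left(35 \right)} \left(\frac{v{\left(-4 \right)}}{55} - \frac{12}{-18}\right) = 35 \left(33 + 35\right) \left(- \frac{2}{3 \cdot 55} - \frac{12}{-18}\right) = 35 \cdot 68 \left(\left(- \frac{2}{3}\right) \frac{1}{55} - - \frac{2}{3}\right) = 2380 \left(- \frac{2}{165} + \frac{2}{3}\right) = 2380 \cdot \frac{36}{55} = \frac{17136}{11}$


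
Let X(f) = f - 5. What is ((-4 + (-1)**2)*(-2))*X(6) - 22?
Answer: -16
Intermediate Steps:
X(f) = -5 + f
((-4 + (-1)**2)*(-2))*X(6) - 22 = ((-4 + (-1)**2)*(-2))*(-5 + 6) - 22 = ((-4 + 1)*(-2))*1 - 22 = -3*(-2)*1 - 22 = 6*1 - 22 = 6 - 22 = -16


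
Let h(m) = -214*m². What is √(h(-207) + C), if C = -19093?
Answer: I*√9188779 ≈ 3031.3*I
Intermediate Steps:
√(h(-207) + C) = √(-214*(-207)² - 19093) = √(-214*42849 - 19093) = √(-9169686 - 19093) = √(-9188779) = I*√9188779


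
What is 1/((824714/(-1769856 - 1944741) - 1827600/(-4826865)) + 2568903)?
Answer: 1195323883227/3070671296794445687 ≈ 3.8927e-7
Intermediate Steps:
1/((824714/(-1769856 - 1944741) - 1827600/(-4826865)) + 2568903) = 1/((824714/(-3714597) - 1827600*(-1/4826865)) + 2568903) = 1/((824714*(-1/3714597) + 121840/321791) + 2568903) = 1/((-824714/3714597 + 121840/321791) + 2568903) = 1/(187200955706/1195323883227 + 2568903) = 1/(3070671296794445687/1195323883227) = 1195323883227/3070671296794445687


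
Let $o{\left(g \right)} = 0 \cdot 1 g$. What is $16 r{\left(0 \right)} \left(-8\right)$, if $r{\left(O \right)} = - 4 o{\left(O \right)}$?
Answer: $0$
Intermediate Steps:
$o{\left(g \right)} = 0$ ($o{\left(g \right)} = 0 g = 0$)
$r{\left(O \right)} = 0$ ($r{\left(O \right)} = \left(-4\right) 0 = 0$)
$16 r{\left(0 \right)} \left(-8\right) = 16 \cdot 0 \left(-8\right) = 0 \left(-8\right) = 0$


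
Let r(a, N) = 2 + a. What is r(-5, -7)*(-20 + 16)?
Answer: 12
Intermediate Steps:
r(-5, -7)*(-20 + 16) = (2 - 5)*(-20 + 16) = -3*(-4) = 12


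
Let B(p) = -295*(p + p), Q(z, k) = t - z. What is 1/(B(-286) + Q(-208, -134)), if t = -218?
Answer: 1/168730 ≈ 5.9266e-6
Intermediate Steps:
Q(z, k) = -218 - z
B(p) = -590*p
1/(B(-286) + Q(-208, -134)) = 1/(-590*(-286) + (-218 - 1*(-208))) = 1/(168740 + (-218 + 208)) = 1/(168740 - 10) = 1/168730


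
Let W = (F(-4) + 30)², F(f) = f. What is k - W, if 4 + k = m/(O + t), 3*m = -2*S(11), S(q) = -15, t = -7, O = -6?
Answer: -8850/13 ≈ -680.77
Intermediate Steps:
m = 10 (m = (-2*(-15))/3 = (⅓)*30 = 10)
W = 676 (W = (-4 + 30)² = 26² = 676)
k = -62/13 (k = -4 + 10/(-6 - 7) = -4 + 10/(-13) = -4 + 10*(-1/13) = -4 - 10/13 = -62/13 ≈ -4.7692)
k - W = -62/13 - 1*676 = -62/13 - 676 = -8850/13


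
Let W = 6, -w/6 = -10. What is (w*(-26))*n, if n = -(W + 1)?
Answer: 10920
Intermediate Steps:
w = 60 (w = -6*(-10) = 60)
n = -7 (n = -(6 + 1) = -1*7 = -7)
(w*(-26))*n = (60*(-26))*(-7) = -1560*(-7) = 10920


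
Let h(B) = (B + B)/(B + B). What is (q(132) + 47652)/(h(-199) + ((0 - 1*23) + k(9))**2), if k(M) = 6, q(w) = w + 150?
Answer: 23967/145 ≈ 165.29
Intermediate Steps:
q(w) = 150 + w
h(B) = 1 (h(B) = (2*B)/((2*B)) = (2*B)*(1/(2*B)) = 1)
(q(132) + 47652)/(h(-199) + ((0 - 1*23) + k(9))**2) = ((150 + 132) + 47652)/(1 + ((0 - 1*23) + 6)**2) = (282 + 47652)/(1 + ((0 - 23) + 6)**2) = 47934/(1 + (-23 + 6)**2) = 47934/(1 + (-17)**2) = 47934/(1 + 289) = 47934/290 = 47934*(1/290) = 23967/145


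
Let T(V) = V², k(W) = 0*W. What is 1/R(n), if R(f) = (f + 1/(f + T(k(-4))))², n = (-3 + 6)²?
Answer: 81/6724 ≈ 0.012046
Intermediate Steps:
k(W) = 0
n = 9 (n = 3² = 9)
R(f) = (f + 1/f)² (R(f) = (f + 1/(f + 0²))² = (f + 1/(f + 0))² = (f + 1/f)²)
1/R(n) = 1/((1 + 9²)²/9²) = 1/((1 + 81)²/81) = 1/((1/81)*82²) = 1/((1/81)*6724) = 1/(6724/81) = 81/6724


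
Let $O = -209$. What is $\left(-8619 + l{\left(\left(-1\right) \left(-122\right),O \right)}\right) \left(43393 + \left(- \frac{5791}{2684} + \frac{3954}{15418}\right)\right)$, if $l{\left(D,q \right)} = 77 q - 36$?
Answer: $- \frac{5554709123250359}{5172739} \approx -1.0738 \cdot 10^{9}$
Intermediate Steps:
$l{\left(D,q \right)} = -36 + 77 q$
$\left(-8619 + l{\left(\left(-1\right) \left(-122\right),O \right)}\right) \left(43393 + \left(- \frac{5791}{2684} + \frac{3954}{15418}\right)\right) = \left(-8619 + \left(-36 + 77 \left(-209\right)\right)\right) \left(43393 + \left(- \frac{5791}{2684} + \frac{3954}{15418}\right)\right) = \left(-8619 - 16129\right) \left(43393 + \left(\left(-5791\right) \frac{1}{2684} + 3954 \cdot \frac{1}{15418}\right)\right) = \left(-8619 - 16129\right) \left(43393 + \left(- \frac{5791}{2684} + \frac{1977}{7709}\right)\right) = - 24748 \left(43393 - \frac{39336551}{20690956}\right) = \left(-24748\right) \frac{897803317157}{20690956} = - \frac{5554709123250359}{5172739}$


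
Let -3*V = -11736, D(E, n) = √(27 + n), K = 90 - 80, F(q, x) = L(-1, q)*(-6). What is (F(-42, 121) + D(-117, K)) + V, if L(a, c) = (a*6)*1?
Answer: 3948 + √37 ≈ 3954.1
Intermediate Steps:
L(a, c) = 6*a (L(a, c) = (6*a)*1 = 6*a)
F(q, x) = 36 (F(q, x) = (6*(-1))*(-6) = -6*(-6) = 36)
K = 10
V = 3912 (V = -⅓*(-11736) = 3912)
(F(-42, 121) + D(-117, K)) + V = (36 + √(27 + 10)) + 3912 = (36 + √37) + 3912 = 3948 + √37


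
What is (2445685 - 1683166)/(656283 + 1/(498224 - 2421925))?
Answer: 1466858562819/1262492263382 ≈ 1.1619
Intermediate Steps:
(2445685 - 1683166)/(656283 + 1/(498224 - 2421925)) = 762519/(656283 + 1/(-1923701)) = 762519/(656283 - 1/1923701) = 762519/(1262492263382/1923701) = 762519*(1923701/1262492263382) = 1466858562819/1262492263382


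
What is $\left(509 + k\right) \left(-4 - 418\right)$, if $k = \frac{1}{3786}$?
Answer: $- \frac{406612825}{1893} \approx -2.148 \cdot 10^{5}$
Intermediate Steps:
$k = \frac{1}{3786} \approx 0.00026413$
$\left(509 + k\right) \left(-4 - 418\right) = \left(509 + \frac{1}{3786}\right) \left(-4 - 418\right) = \frac{1927075}{3786} \left(-422\right) = - \frac{406612825}{1893}$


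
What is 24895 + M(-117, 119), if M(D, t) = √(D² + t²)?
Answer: 24895 + 5*√1114 ≈ 25062.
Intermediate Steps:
24895 + M(-117, 119) = 24895 + √((-117)² + 119²) = 24895 + √(13689 + 14161) = 24895 + √27850 = 24895 + 5*√1114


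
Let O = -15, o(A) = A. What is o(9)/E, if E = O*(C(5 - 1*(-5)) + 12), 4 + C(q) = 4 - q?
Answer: -3/10 ≈ -0.30000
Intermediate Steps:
C(q) = -q (C(q) = -4 + (4 - q) = -q)
E = -30 (E = -15*(-(5 - 1*(-5)) + 12) = -15*(-(5 + 5) + 12) = -15*(-1*10 + 12) = -15*(-10 + 12) = -15*2 = -30)
o(9)/E = 9/(-30) = 9*(-1/30) = -3/10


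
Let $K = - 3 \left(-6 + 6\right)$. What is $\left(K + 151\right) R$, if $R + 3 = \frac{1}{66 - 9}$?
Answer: $- \frac{25670}{57} \approx -450.35$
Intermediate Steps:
$K = 0$ ($K = \left(-3\right) 0 = 0$)
$R = - \frac{170}{57}$ ($R = -3 + \frac{1}{66 - 9} = -3 + \frac{1}{57} = - \frac{170}{57} \approx -2.9825$)
$\left(K + 151\right) R = \left(0 + 151\right) \left(- \frac{170}{57}\right) = 151 \left(- \frac{170}{57}\right) = - \frac{25670}{57}$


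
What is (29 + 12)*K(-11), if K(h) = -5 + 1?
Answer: -164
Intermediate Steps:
K(h) = -4
(29 + 12)*K(-11) = (29 + 12)*(-4) = 41*(-4) = -164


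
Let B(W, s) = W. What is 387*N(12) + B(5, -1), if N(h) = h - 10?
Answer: 779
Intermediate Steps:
N(h) = -10 + h
387*N(12) + B(5, -1) = 387*(-10 + 12) + 5 = 387*2 + 5 = 774 + 5 = 779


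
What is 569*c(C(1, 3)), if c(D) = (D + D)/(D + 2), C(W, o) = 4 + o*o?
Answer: 14794/15 ≈ 986.27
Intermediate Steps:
C(W, o) = 4 + o²
c(D) = 2*D/(2 + D) (c(D) = (2*D)/(2 + D) = 2*D/(2 + D))
569*c(C(1, 3)) = 569*(2*(4 + 3²)/(2 + (4 + 3²))) = 569*(2*(4 + 9)/(2 + (4 + 9))) = 569*(2*13/(2 + 13)) = 569*(2*13/15) = 569*(2*13*(1/15)) = 569*(26/15) = 14794/15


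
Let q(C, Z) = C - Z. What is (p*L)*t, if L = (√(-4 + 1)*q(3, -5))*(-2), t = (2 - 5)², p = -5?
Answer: 720*I*√3 ≈ 1247.1*I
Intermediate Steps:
t = 9 (t = (-3)² = 9)
L = -16*I*√3 (L = (√(-4 + 1)*(3 - 1*(-5)))*(-2) = (√(-3)*(3 + 5))*(-2) = ((I*√3)*8)*(-2) = (8*I*√3)*(-2) = -16*I*√3 ≈ -27.713*I)
(p*L)*t = -(-80)*I*√3*9 = (80*I*√3)*9 = 720*I*√3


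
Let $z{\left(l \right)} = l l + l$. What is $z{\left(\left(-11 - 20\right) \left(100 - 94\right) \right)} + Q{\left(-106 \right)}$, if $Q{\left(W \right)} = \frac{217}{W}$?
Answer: $\frac{3647243}{106} \approx 34408.0$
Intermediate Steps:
$z{\left(l \right)} = l + l^{2}$ ($z{\left(l \right)} = l^{2} + l = l + l^{2}$)
$z{\left(\left(-11 - 20\right) \left(100 - 94\right) \right)} + Q{\left(-106 \right)} = \left(-11 - 20\right) \left(100 - 94\right) \left(1 + \left(-11 - 20\right) \left(100 - 94\right)\right) + \frac{217}{-106} = \left(-31\right) 6 \left(1 - 186\right) + 217 \left(- \frac{1}{106}\right) = - 186 \left(1 - 186\right) - \frac{217}{106} = \left(-186\right) \left(-185\right) - \frac{217}{106} = 34410 - \frac{217}{106} = \frac{3647243}{106}$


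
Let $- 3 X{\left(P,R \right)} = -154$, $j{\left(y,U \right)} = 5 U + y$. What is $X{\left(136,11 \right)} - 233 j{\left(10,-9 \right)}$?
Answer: $\frac{24619}{3} \approx 8206.3$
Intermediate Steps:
$j{\left(y,U \right)} = y + 5 U$
$X{\left(P,R \right)} = \frac{154}{3}$ ($X{\left(P,R \right)} = \left(- \frac{1}{3}\right) \left(-154\right) = \frac{154}{3}$)
$X{\left(136,11 \right)} - 233 j{\left(10,-9 \right)} = \frac{154}{3} - 233 \left(10 + 5 \left(-9\right)\right) = \frac{154}{3} - 233 \left(10 - 45\right) = \frac{154}{3} - 233 \left(-35\right) = \frac{154}{3} - -8155 = \frac{154}{3} + 8155 = \frac{24619}{3}$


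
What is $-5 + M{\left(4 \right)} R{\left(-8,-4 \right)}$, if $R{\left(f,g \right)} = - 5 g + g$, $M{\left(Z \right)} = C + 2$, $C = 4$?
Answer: $91$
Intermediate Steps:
$M{\left(Z \right)} = 6$ ($M{\left(Z \right)} = 4 + 2 = 6$)
$R{\left(f,g \right)} = - 4 g$
$-5 + M{\left(4 \right)} R{\left(-8,-4 \right)} = -5 + 6 \left(\left(-4\right) \left(-4\right)\right) = -5 + 6 \cdot 16 = -5 + 96 = 91$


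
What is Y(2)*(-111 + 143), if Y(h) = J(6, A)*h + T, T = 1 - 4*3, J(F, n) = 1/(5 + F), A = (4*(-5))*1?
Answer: -3808/11 ≈ -346.18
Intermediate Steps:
A = -20 (A = -20*1 = -20)
T = -11 (T = 1 - 12 = -11)
Y(h) = -11 + h/11 (Y(h) = h/(5 + 6) - 11 = h/11 - 11 = -11 + h/11)
Y(2)*(-111 + 143) = (-11 + (1/11)*2)*(-111 + 143) = (-11 + 2/11)*32 = -119/11*32 = -3808/11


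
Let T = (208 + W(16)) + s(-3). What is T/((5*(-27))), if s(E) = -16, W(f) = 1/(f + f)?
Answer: -1229/864 ≈ -1.4225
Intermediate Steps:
W(f) = 1/(2*f)
T = 6145/32 (T = (208 + (½)/16) - 16 = (208 + (½)*(1/16)) - 16 = (208 + 1/32) - 16 = 6657/32 - 16 = 6145/32 ≈ 192.03)
T/((5*(-27))) = 6145/(32*((5*(-27)))) = (6145/32)/(-135) = (6145/32)*(-1/135) = -1229/864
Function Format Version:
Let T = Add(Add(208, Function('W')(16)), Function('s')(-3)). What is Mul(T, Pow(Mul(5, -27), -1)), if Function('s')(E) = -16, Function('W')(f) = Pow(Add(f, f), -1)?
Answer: Rational(-1229, 864) ≈ -1.4225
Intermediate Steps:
Function('W')(f) = Mul(Rational(1, 2), Pow(f, -1)) (Function('W')(f) = Pow(Mul(2, f), -1) = Mul(Rational(1, 2), Pow(f, -1)))
T = Rational(6145, 32) (T = Add(Add(208, Mul(Rational(1, 2), Pow(16, -1))), -16) = Add(Add(208, Mul(Rational(1, 2), Rational(1, 16))), -16) = Add(Add(208, Rational(1, 32)), -16) = Add(Rational(6657, 32), -16) = Rational(6145, 32) ≈ 192.03)
Mul(T, Pow(Mul(5, -27), -1)) = Mul(Rational(6145, 32), Pow(Mul(5, -27), -1)) = Mul(Rational(6145, 32), Pow(-135, -1)) = Mul(Rational(6145, 32), Rational(-1, 135)) = Rational(-1229, 864)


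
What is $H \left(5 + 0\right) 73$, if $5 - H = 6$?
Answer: $-365$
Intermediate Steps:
$H = -1$ ($H = 5 - 6 = -1$)
$H \left(5 + 0\right) 73 = - (5 + 0) 73 = \left(-1\right) 5 \cdot 73 = \left(-5\right) 73 = -365$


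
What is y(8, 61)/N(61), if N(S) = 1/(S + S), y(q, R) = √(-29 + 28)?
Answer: 122*I ≈ 122.0*I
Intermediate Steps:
y(q, R) = I (y(q, R) = √(-1) = I)
N(S) = 1/(2*S)
y(8, 61)/N(61) = I/(((½)/61)) = I/(((½)*(1/61))) = I/(1/122) = I*122 = 122*I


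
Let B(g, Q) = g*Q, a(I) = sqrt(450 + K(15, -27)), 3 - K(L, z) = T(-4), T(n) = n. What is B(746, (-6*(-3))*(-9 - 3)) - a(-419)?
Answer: -161136 - sqrt(457) ≈ -1.6116e+5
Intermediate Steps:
K(L, z) = 7 (K(L, z) = 3 - 1*(-4) = 3 + 4 = 7)
a(I) = sqrt(457) (a(I) = sqrt(450 + 7) = sqrt(457))
B(g, Q) = Q*g
B(746, (-6*(-3))*(-9 - 3)) - a(-419) = ((-6*(-3))*(-9 - 3))*746 - sqrt(457) = (18*(-12))*746 - sqrt(457) = -216*746 - sqrt(457) = -161136 - sqrt(457)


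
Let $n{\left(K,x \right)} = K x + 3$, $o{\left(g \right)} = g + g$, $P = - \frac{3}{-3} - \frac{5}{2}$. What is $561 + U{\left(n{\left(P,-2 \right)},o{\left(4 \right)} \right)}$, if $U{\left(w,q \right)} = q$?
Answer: $569$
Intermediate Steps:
$P = - \frac{3}{2}$ ($P = \left(-3\right) \left(- \frac{1}{3}\right) - \frac{5}{2} = 1 - \frac{5}{2} = - \frac{3}{2} \approx -1.5$)
$o{\left(g \right)} = 2 g$
$n{\left(K,x \right)} = 3 + K x$
$561 + U{\left(n{\left(P,-2 \right)},o{\left(4 \right)} \right)} = 561 + 2 \cdot 4 = 561 + 8 = 569$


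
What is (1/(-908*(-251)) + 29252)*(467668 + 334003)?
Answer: 5344552017609207/227908 ≈ 2.3450e+10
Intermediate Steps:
(1/(-908*(-251)) + 29252)*(467668 + 334003) = (1/227908 + 29252)*801671 = (6666764817/227908)*801671 = 5344552017609207/227908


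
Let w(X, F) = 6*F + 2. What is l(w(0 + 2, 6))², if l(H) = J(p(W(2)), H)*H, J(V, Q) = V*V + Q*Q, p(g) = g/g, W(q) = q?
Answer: 3015108100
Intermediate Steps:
p(g) = 1
J(V, Q) = Q² + V² (J(V, Q) = V² + Q² = Q² + V²)
w(X, F) = 2 + 6*F
l(H) = H*(1 + H²) (l(H) = (H² + 1²)*H = (H² + 1)*H = (1 + H²)*H = H*(1 + H²))
l(w(0 + 2, 6))² = ((2 + 6*6) + (2 + 6*6)³)² = ((2 + 36) + (2 + 36)³)² = (38 + 38³)² = (38 + 54872)² = 54910² = 3015108100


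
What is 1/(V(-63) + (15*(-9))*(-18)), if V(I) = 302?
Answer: 1/2732 ≈ 0.00036603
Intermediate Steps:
1/(V(-63) + (15*(-9))*(-18)) = 1/(302 + (15*(-9))*(-18)) = 1/(302 - 135*(-18)) = 1/(302 + 2430) = 1/2732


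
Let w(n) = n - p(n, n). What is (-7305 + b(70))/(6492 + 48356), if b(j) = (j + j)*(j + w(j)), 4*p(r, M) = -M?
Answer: 14745/54848 ≈ 0.26883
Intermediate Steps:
p(r, M) = -M/4 (p(r, M) = (-M)/4 = -M/4)
w(n) = 5*n/4 (w(n) = n - (-1)*n/4 = n + n/4 = 5*n/4)
b(j) = 9*j²/2 (b(j) = (j + j)*(j + 5*j/4) = (2*j)*(9*j/4) = 9*j²/2)
(-7305 + b(70))/(6492 + 48356) = (-7305 + (9/2)*70²)/(6492 + 48356) = (-7305 + (9/2)*4900)/54848 = (-7305 + 22050)*(1/54848) = 14745*(1/54848) = 14745/54848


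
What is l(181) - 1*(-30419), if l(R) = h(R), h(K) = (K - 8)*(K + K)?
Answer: 93045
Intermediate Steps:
h(K) = 2*K*(-8 + K) (h(K) = (-8 + K)*(2*K) = 2*K*(-8 + K))
l(R) = 2*R*(-8 + R)
l(181) - 1*(-30419) = 2*181*(-8 + 181) - 1*(-30419) = 2*181*173 + 30419 = 62626 + 30419 = 93045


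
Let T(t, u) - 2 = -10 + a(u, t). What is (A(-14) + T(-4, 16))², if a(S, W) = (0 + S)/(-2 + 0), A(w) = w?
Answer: 900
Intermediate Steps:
a(S, W) = -S/2 (a(S, W) = S/(-2) = S*(-½) = -S/2)
T(t, u) = -8 - u/2 (T(t, u) = 2 + (-10 - u/2) = -8 - u/2)
(A(-14) + T(-4, 16))² = (-14 + (-8 - ½*16))² = (-14 + (-8 - 8))² = (-14 - 16)² = (-30)² = 900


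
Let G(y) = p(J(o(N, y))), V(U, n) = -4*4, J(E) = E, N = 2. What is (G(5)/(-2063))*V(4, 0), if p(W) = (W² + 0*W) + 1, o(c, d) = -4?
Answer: 272/2063 ≈ 0.13185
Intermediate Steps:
p(W) = 1 + W² (p(W) = (W² + 0) + 1 = W² + 1 = 1 + W²)
V(U, n) = -16
G(y) = 17 (G(y) = 1 + (-4)² = 1 + 16 = 17)
(G(5)/(-2063))*V(4, 0) = (17/(-2063))*(-16) = (17*(-1/2063))*(-16) = -17/2063*(-16) = 272/2063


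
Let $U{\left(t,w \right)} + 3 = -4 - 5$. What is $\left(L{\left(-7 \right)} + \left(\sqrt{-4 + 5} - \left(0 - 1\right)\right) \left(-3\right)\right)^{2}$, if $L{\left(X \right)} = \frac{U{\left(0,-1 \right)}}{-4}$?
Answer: $9$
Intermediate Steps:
$U{\left(t,w \right)} = -12$ ($U{\left(t,w \right)} = -3 - 9 = -12$)
$L{\left(X \right)} = 3$ ($L{\left(X \right)} = - \frac{12}{-4} = \left(-12\right) \left(- \frac{1}{4}\right) = 3$)
$\left(L{\left(-7 \right)} + \left(\sqrt{-4 + 5} - \left(0 - 1\right)\right) \left(-3\right)\right)^{2} = \left(3 + \left(\sqrt{-4 + 5} - \left(0 - 1\right)\right) \left(-3\right)\right)^{2} = \left(3 + \left(\sqrt{1} - -1\right) \left(-3\right)\right)^{2} = \left(3 + \left(1 + 1\right) \left(-3\right)\right)^{2} = \left(3 + 2 \left(-3\right)\right)^{2} = \left(3 - 6\right)^{2} = \left(-3\right)^{2} = 9$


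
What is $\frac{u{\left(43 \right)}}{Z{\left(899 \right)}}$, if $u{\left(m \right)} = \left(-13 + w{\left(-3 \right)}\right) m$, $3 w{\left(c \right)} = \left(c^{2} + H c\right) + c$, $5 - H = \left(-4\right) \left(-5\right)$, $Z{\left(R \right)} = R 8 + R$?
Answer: $\frac{172}{8091} \approx 0.021258$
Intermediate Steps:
$Z{\left(R \right)} = 9 R$ ($Z{\left(R \right)} = 8 R + R = 9 R$)
$H = -15$ ($H = 5 - \left(-4\right) \left(-5\right) = 5 - 20 = -15$)
$w{\left(c \right)} = - \frac{14 c}{3} + \frac{c^{2}}{3}$ ($w{\left(c \right)} = \frac{\left(c^{2} - 15 c\right) + c}{3} = \frac{c^{2} - 14 c}{3} = - \frac{14 c}{3} + \frac{c^{2}}{3}$)
$u{\left(m \right)} = 4 m$ ($u{\left(m \right)} = \left(-13 + \frac{1}{3} \left(-3\right) \left(-14 - 3\right)\right) m = \left(-13 + \frac{1}{3} \left(-3\right) \left(-17\right)\right) m = \left(-13 + 17\right) m = 4 m$)
$\frac{u{\left(43 \right)}}{Z{\left(899 \right)}} = \frac{4 \cdot 43}{9 \cdot 899} = \frac{172}{8091}$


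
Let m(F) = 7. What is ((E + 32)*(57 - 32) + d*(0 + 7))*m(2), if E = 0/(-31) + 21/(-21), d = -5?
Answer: 5180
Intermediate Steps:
E = -1 (E = 0*(-1/31) + 21*(-1/21) = 0 - 1 = -1)
((E + 32)*(57 - 32) + d*(0 + 7))*m(2) = ((-1 + 32)*(57 - 32) - 5*(0 + 7))*7 = (31*25 - 5*7)*7 = (775 - 35)*7 = 740*7 = 5180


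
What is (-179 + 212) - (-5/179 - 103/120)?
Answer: 727877/21480 ≈ 33.886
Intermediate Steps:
(-179 + 212) - (-5/179 - 103/120) = 33 - (-5*1/179 - 103*1/120) = 33 - (-5/179 - 103/120) = 33 - 1*(-19037/21480) = 33 + 19037/21480 = 727877/21480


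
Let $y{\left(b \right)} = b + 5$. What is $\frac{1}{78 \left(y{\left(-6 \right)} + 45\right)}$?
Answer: $\frac{1}{3432} \approx 0.00029138$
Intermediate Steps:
$y{\left(b \right)} = 5 + b$
$\frac{1}{78 \left(y{\left(-6 \right)} + 45\right)} = \frac{1}{78 \left(\left(5 - 6\right) + 45\right)} = \frac{1}{78 \left(-1 + 45\right)} = \frac{1}{78 \cdot 44} = \frac{1}{3432}$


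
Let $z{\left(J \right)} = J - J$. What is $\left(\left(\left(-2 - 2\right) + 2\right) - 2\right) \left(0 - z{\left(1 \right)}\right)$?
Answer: $0$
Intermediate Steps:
$z{\left(J \right)} = 0$
$\left(\left(\left(-2 - 2\right) + 2\right) - 2\right) \left(0 - z{\left(1 \right)}\right) = \left(\left(\left(-2 - 2\right) + 2\right) - 2\right) \left(0 - 0\right) = \left(\left(-4 + 2\right) - 2\right) \left(0 + 0\right) = \left(-2 - 2\right) 0 = \left(-4\right) 0 = 0$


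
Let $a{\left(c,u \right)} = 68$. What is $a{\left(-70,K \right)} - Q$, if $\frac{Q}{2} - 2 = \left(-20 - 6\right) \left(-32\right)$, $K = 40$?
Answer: $-1600$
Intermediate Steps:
$Q = 1668$ ($Q = 4 + 2 \left(-20 - 6\right) \left(-32\right) = 4 + 2 \left(\left(-26\right) \left(-32\right)\right) = 4 + 2 \cdot 832 = 4 + 1664 = 1668$)
$a{\left(-70,K \right)} - Q = 68 - 1668 = -1600$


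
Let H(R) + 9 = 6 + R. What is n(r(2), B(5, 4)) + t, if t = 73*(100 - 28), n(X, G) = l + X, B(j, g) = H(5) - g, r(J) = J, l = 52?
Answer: 5310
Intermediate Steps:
H(R) = -3 + R (H(R) = -9 + (6 + R) = -3 + R)
B(j, g) = 2 - g (B(j, g) = (-3 + 5) - g = 2 - g)
n(X, G) = 52 + X
t = 5256 (t = 73*72 = 5256)
n(r(2), B(5, 4)) + t = (52 + 2) + 5256 = 54 + 5256 = 5310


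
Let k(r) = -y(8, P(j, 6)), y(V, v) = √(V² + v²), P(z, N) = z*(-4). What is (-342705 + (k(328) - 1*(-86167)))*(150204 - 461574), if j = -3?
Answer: 79878237060 + 1245480*√13 ≈ 7.9883e+10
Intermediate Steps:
P(z, N) = -4*z
k(r) = -4*√13 (k(r) = -√(8² + (-4*(-3))²) = -√(64 + 12²) = -√(64 + 144) = -√208 = -4*√13)
(-342705 + (k(328) - 1*(-86167)))*(150204 - 461574) = (-342705 + (-4*√13 - 1*(-86167)))*(150204 - 461574) = (-342705 + (-4*√13 + 86167))*(-311370) = (-342705 + (86167 - 4*√13))*(-311370) = (-256538 - 4*√13)*(-311370) = 79878237060 + 1245480*√13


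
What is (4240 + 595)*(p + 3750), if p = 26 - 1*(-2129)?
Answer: 28550675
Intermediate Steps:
p = 2155 (p = 26 + 2129 = 2155)
(4240 + 595)*(p + 3750) = (4240 + 595)*(2155 + 3750) = 4835*5905 = 28550675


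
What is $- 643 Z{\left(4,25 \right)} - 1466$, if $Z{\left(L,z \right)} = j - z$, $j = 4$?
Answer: $12037$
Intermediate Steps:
$Z{\left(L,z \right)} = 4 - z$
$- 643 Z{\left(4,25 \right)} - 1466 = - 643 \left(4 - 25\right) - 1466 = \left(-643\right) \left(-21\right) - 1466 = 13503 - 1466 = 12037$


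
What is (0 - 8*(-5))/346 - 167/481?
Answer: -19271/83213 ≈ -0.23159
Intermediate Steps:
(0 - 8*(-5))/346 - 167/481 = (0 + 40)*(1/346) - 167*1/481 = 40*(1/346) - 167/481 = 20/173 - 167/481 = -19271/83213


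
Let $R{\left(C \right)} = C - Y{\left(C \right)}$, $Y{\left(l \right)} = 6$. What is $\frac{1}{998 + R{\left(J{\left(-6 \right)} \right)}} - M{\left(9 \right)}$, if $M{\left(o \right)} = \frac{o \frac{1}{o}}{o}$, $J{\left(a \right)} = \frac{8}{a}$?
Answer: $- \frac{2945}{26748} \approx -0.1101$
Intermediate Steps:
$R{\left(C \right)} = -6 + C$ ($R{\left(C \right)} = C - 6 = -6 + C$)
$M{\left(o \right)} = \frac{1}{o}$ ($M{\left(o \right)} = 1 \frac{1}{o} = \frac{1}{o}$)
$\frac{1}{998 + R{\left(J{\left(-6 \right)} \right)}} - M{\left(9 \right)} = \frac{1}{998 - \left(6 - \frac{8}{-6}\right)} - \frac{1}{9} = \frac{1}{998 + \left(-6 + 8 \left(- \frac{1}{6}\right)\right)} - \frac{1}{9} = \frac{1}{998 - \frac{22}{3}} - \frac{1}{9} = \frac{1}{\frac{2972}{3}} - \frac{1}{9} = \frac{3}{2972} - \frac{1}{9} = - \frac{2945}{26748}$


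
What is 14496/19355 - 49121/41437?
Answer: -350066203/802013135 ≈ -0.43648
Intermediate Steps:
14496/19355 - 49121/41437 = -350066203/802013135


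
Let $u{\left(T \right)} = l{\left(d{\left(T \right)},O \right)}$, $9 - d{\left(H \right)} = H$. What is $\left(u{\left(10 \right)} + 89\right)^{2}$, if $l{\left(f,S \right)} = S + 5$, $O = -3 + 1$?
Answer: $8464$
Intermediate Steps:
$d{\left(H \right)} = 9 - H$
$O = -2$
$l{\left(f,S \right)} = 5 + S$
$u{\left(T \right)} = 3$ ($u{\left(T \right)} = 5 - 2 = 3$)
$\left(u{\left(10 \right)} + 89\right)^{2} = \left(3 + 89\right)^{2} = 92^{2} = 8464$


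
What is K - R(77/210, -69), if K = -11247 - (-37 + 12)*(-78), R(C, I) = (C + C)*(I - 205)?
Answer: -194941/15 ≈ -12996.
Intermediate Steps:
R(C, I) = 2*C*(-205 + I) (R(C, I) = (2*C)*(-205 + I) = 2*C*(-205 + I))
K = -13197 (K = -11247 - (-25)*(-78) = -11247 - 1*1950 = -11247 - 1950 = -13197)
K - R(77/210, -69) = -13197 - 2*77/210*(-205 - 69) = -13197 - 2*77*(1/210)*(-274) = -13197 - 2*11*(-274)/30 = -13197 - 1*(-3014/15) = -13197 + 3014/15 = -194941/15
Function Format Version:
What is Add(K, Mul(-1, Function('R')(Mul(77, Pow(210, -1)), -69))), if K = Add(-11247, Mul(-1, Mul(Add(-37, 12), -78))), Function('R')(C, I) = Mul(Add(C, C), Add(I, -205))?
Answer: Rational(-194941, 15) ≈ -12996.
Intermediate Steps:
Function('R')(C, I) = Mul(2, C, Add(-205, I)) (Function('R')(C, I) = Mul(Mul(2, C), Add(-205, I)) = Mul(2, C, Add(-205, I)))
K = -13197 (K = Add(-11247, Mul(-1, Mul(-25, -78))) = Add(-11247, Mul(-1, 1950)) = Add(-11247, -1950) = -13197)
Add(K, Mul(-1, Function('R')(Mul(77, Pow(210, -1)), -69))) = Add(-13197, Mul(-1, Mul(2, Mul(77, Pow(210, -1)), Add(-205, -69)))) = Add(-13197, Mul(-1, Mul(2, Mul(77, Rational(1, 210)), -274))) = Add(-13197, Mul(-1, Mul(2, Rational(11, 30), -274))) = Add(-13197, Mul(-1, Rational(-3014, 15))) = Add(-13197, Rational(3014, 15)) = Rational(-194941, 15)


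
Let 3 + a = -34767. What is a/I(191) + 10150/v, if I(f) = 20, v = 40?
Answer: -5939/4 ≈ -1484.8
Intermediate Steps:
a = -34770 (a = -3 - 34767 = -34770)
a/I(191) + 10150/v = -34770/20 + 10150/40 = -34770*1/20 + 10150*(1/40) = -3477/2 + 1015/4 = -5939/4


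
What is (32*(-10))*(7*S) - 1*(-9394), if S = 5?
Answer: -1806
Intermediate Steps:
(32*(-10))*(7*S) - 1*(-9394) = (32*(-10))*(7*5) - 1*(-9394) = -320*35 + 9394 = -11200 + 9394 = -1806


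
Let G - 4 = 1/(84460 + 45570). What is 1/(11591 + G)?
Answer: 130030/1507697851 ≈ 8.6244e-5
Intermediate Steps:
G = 520121/130030 (G = 4 + 1/(84460 + 45570) = 4 + 1/130030 = 520121/130030 ≈ 4.0000)
1/(11591 + G) = 1/(11591 + 520121/130030) = 1/(1507697851/130030) = 130030/1507697851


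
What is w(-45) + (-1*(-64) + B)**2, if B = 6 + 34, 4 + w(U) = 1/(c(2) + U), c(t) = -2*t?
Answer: 529787/49 ≈ 10812.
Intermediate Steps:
w(U) = -4 + 1/(-4 + U) (w(U) = -4 + 1/(-2*2 + U) = -4 + 1/(-4 + U))
B = 40
w(-45) + (-1*(-64) + B)**2 = (17 - 4*(-45))/(-4 - 45) + (-1*(-64) + 40)**2 = (17 + 180)/(-49) + (64 + 40)**2 = -1/49*197 + 104**2 = -197/49 + 10816 = 529787/49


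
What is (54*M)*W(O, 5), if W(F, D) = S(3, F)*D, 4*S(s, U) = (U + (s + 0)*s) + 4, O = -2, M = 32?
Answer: 23760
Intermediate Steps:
S(s, U) = 1 + U/4 + s²/4 (S(s, U) = ((U + (s + 0)*s) + 4)/4 = ((U + s*s) + 4)/4 = ((U + s²) + 4)/4 = (4 + U + s²)/4 = 1 + U/4 + s²/4)
W(F, D) = D*(13/4 + F/4) (W(F, D) = (1 + F/4 + (¼)*3²)*D = (1 + F/4 + (¼)*9)*D = (1 + F/4 + 9/4)*D = (13/4 + F/4)*D = D*(13/4 + F/4))
(54*M)*W(O, 5) = (54*32)*((¼)*5*(13 - 2)) = 1728*((¼)*5*11) = 1728*(55/4) = 23760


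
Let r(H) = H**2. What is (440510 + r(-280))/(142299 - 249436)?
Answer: -518910/107137 ≈ -4.8434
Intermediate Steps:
(440510 + r(-280))/(142299 - 249436) = (440510 + (-280)**2)/(142299 - 249436) = (440510 + 78400)/(-107137) = 518910*(-1/107137) = -518910/107137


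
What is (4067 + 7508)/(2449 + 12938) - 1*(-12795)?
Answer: 196888240/15387 ≈ 12796.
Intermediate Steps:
(4067 + 7508)/(2449 + 12938) - 1*(-12795) = 11575/15387 + 12795 = 196888240/15387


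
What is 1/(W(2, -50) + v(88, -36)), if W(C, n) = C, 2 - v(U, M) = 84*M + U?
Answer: 1/2940 ≈ 0.00034014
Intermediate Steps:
v(U, M) = 2 - U - 84*M (v(U, M) = 2 - (84*M + U) = 2 - (U + 84*M) = 2 + (-U - 84*M) = 2 - U - 84*M)
1/(W(2, -50) + v(88, -36)) = 1/(2 + (2 - 1*88 - 84*(-36))) = 1/(2 + (2 - 88 + 3024)) = 1/(2 + 2938) = 1/2940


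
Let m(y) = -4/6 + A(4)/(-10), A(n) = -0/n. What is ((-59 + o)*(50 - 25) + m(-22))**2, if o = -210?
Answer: 407111329/9 ≈ 4.5235e+7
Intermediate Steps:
A(n) = 0 (A(n) = -3*0 = 0)
m(y) = -2/3 (m(y) = -4/6 + 0/(-10) = -4*1/6 + 0*(-1/10) = -2/3 + 0 = -2/3)
((-59 + o)*(50 - 25) + m(-22))**2 = ((-59 - 210)*(50 - 25) - 2/3)**2 = (-269*25 - 2/3)**2 = (-6725 - 2/3)**2 = (-20177/3)**2 = 407111329/9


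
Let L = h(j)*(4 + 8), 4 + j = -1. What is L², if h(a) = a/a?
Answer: 144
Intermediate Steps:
j = -5 (j = -4 - 1 = -5)
h(a) = 1
L = 12 (L = 1*(4 + 8) = 1*12 = 12)
L² = 12² = 144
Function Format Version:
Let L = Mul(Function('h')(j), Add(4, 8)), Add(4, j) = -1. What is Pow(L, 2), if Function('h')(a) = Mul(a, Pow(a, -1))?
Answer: 144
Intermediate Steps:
j = -5 (j = Add(-4, -1) = -5)
Function('h')(a) = 1
L = 12 (L = Mul(1, Add(4, 8)) = Mul(1, 12) = 12)
Pow(L, 2) = Pow(12, 2) = 144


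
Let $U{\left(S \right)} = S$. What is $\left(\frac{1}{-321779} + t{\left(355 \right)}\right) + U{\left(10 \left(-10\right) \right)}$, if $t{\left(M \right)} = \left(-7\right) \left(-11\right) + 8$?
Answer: $- \frac{4826686}{321779} \approx -15.0$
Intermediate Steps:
$t{\left(M \right)} = 85$ ($t{\left(M \right)} = 77 + 8 = 85$)
$\left(\frac{1}{-321779} + t{\left(355 \right)}\right) + U{\left(10 \left(-10\right) \right)} = \left(\frac{1}{-321779} + 85\right) + 10 \left(-10\right) = \left(- \frac{1}{321779} + 85\right) - 100 = \frac{27351214}{321779} - 100 = - \frac{4826686}{321779}$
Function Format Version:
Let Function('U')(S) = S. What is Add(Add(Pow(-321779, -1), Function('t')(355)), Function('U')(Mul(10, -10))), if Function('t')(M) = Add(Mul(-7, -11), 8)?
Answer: Rational(-4826686, 321779) ≈ -15.000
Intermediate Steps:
Function('t')(M) = 85 (Function('t')(M) = Add(77, 8) = 85)
Add(Add(Pow(-321779, -1), Function('t')(355)), Function('U')(Mul(10, -10))) = Add(Add(Pow(-321779, -1), 85), Mul(10, -10)) = Add(Add(Rational(-1, 321779), 85), -100) = Add(Rational(27351214, 321779), -100) = Rational(-4826686, 321779)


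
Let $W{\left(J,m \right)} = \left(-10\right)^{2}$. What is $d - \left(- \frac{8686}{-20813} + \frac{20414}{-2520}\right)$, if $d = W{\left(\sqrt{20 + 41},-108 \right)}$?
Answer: $\frac{2823931931}{26224380} \approx 107.68$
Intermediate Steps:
$W{\left(J,m \right)} = 100$
$d = 100$
$d - \left(- \frac{8686}{-20813} + \frac{20414}{-2520}\right) = 100 - \left(- \frac{8686}{-20813} + \frac{20414}{-2520}\right) = 100 - \left(\left(-8686\right) \left(- \frac{1}{20813}\right) + 20414 \left(- \frac{1}{2520}\right)\right) = 100 - \left(\frac{8686}{20813} - \frac{10207}{1260}\right) = 100 - - \frac{201493931}{26224380} = 100 + \frac{201493931}{26224380} = \frac{2823931931}{26224380}$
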